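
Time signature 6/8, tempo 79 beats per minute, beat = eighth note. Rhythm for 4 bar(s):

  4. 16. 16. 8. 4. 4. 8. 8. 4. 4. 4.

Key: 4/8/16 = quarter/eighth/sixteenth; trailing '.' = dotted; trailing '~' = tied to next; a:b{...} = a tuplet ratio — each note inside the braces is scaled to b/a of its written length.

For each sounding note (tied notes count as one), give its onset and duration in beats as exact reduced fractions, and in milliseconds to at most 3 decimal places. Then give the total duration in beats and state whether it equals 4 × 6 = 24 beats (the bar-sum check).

1) 0.0ms=0b +2278.481ms=3b
2) 2278.481ms=3b +569.62ms=3/4b
3) 2848.101ms=15/4b +569.62ms=3/4b
4) 3417.722ms=9/2b +1139.241ms=3/2b
5) 4556.962ms=6b +2278.481ms=3b
6) 6835.443ms=9b +2278.481ms=3b
7) 9113.924ms=12b +1139.241ms=3/2b
8) 10253.165ms=27/2b +1139.241ms=3/2b
9) 11392.405ms=15b +2278.481ms=3b
10) 13670.886ms=18b +2278.481ms=3b
11) 15949.367ms=21b +2278.481ms=3b
Σ=24b of 24 (79bpm 6/8) — PASS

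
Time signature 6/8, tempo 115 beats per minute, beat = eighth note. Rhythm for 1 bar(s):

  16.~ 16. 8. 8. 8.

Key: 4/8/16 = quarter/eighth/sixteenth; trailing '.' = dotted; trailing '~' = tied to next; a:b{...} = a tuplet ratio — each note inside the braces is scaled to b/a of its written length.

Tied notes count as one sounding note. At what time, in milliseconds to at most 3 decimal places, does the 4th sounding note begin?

note 4 onset = 9/2b = 2347.826ms

1. 0.0ms @ 0 + 782.609ms (3/2)
2. 782.609ms @ 3/2 + 782.609ms (3/2)
3. 1565.217ms @ 3 + 782.609ms (3/2)
4. 2347.826ms @ 9/2 + 782.609ms (3/2)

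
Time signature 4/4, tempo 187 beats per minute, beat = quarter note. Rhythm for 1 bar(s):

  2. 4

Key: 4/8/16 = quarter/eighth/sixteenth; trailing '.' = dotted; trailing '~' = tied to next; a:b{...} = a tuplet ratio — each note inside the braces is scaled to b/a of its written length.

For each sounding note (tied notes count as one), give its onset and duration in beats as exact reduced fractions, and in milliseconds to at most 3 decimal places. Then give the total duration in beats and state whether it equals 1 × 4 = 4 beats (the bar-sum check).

1) 0.0ms=0b +962.567ms=3b
2) 962.567ms=3b +320.856ms=1b
Σ=4b of 4 (187bpm 4/4) — PASS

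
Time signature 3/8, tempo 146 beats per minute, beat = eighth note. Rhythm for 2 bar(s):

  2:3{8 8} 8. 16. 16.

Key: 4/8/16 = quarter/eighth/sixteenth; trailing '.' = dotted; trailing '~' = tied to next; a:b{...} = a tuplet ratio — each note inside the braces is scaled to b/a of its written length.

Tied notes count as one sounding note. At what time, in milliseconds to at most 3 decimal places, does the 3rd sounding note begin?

1. 0.0ms @ 0 + 616.438ms (3/2)
2. 616.438ms @ 3/2 + 616.438ms (3/2)
3. 1232.877ms @ 3 + 616.438ms (3/2)
4. 1849.315ms @ 9/2 + 308.219ms (3/4)
5. 2157.534ms @ 21/4 + 308.219ms (3/4)

note 3 onset = 3b = 1232.877ms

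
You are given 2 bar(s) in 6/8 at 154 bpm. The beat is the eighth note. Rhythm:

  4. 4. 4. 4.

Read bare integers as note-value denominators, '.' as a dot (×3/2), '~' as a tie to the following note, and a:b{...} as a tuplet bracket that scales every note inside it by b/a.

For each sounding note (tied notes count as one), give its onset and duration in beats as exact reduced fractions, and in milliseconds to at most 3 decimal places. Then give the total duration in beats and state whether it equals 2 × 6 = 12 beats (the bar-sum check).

1) 0.0ms=0b +1168.831ms=3b
2) 1168.831ms=3b +1168.831ms=3b
3) 2337.662ms=6b +1168.831ms=3b
4) 3506.494ms=9b +1168.831ms=3b
Σ=12b of 12 (154bpm 6/8) — PASS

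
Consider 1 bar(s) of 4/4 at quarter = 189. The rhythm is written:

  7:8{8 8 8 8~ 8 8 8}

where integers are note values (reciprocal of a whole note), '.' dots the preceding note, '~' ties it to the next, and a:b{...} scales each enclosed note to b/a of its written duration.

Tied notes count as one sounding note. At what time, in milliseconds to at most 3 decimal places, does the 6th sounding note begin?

note 6 onset = 24/7b = 1088.435ms

1. 0.0ms @ 0 + 181.406ms (4/7)
2. 181.406ms @ 4/7 + 181.406ms (4/7)
3. 362.812ms @ 8/7 + 181.406ms (4/7)
4. 544.218ms @ 12/7 + 362.812ms (8/7)
5. 907.029ms @ 20/7 + 181.406ms (4/7)
6. 1088.435ms @ 24/7 + 181.406ms (4/7)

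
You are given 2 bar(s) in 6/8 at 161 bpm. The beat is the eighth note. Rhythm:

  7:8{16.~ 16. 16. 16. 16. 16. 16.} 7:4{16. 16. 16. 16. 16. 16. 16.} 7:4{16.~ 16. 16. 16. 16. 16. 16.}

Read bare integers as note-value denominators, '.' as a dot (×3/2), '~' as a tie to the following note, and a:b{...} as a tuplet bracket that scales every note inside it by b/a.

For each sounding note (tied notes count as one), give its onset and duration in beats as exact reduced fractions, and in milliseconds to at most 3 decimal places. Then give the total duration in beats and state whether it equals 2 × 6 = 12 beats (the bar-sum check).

1) 0.0ms=0b +638.864ms=12/7b
2) 638.864ms=12/7b +319.432ms=6/7b
3) 958.296ms=18/7b +319.432ms=6/7b
4) 1277.728ms=24/7b +319.432ms=6/7b
5) 1597.161ms=30/7b +319.432ms=6/7b
6) 1916.593ms=36/7b +319.432ms=6/7b
7) 2236.025ms=6b +159.716ms=3/7b
8) 2395.741ms=45/7b +159.716ms=3/7b
9) 2555.457ms=48/7b +159.716ms=3/7b
10) 2715.173ms=51/7b +159.716ms=3/7b
11) 2874.889ms=54/7b +159.716ms=3/7b
12) 3034.605ms=57/7b +159.716ms=3/7b
13) 3194.321ms=60/7b +159.716ms=3/7b
14) 3354.037ms=9b +319.432ms=6/7b
15) 3673.469ms=69/7b +159.716ms=3/7b
16) 3833.185ms=72/7b +159.716ms=3/7b
17) 3992.902ms=75/7b +159.716ms=3/7b
18) 4152.618ms=78/7b +159.716ms=3/7b
19) 4312.334ms=81/7b +159.716ms=3/7b
Σ=12b of 12 (161bpm 6/8) — PASS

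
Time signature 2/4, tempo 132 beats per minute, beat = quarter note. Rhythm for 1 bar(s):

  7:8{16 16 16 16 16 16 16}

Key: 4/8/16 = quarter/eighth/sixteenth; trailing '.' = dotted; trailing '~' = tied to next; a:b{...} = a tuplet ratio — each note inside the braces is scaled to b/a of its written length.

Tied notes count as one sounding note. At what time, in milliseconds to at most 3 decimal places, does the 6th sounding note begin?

1. 0.0ms @ 0 + 129.87ms (2/7)
2. 129.87ms @ 2/7 + 129.87ms (2/7)
3. 259.74ms @ 4/7 + 129.87ms (2/7)
4. 389.61ms @ 6/7 + 129.87ms (2/7)
5. 519.481ms @ 8/7 + 129.87ms (2/7)
6. 649.351ms @ 10/7 + 129.87ms (2/7)
7. 779.221ms @ 12/7 + 129.87ms (2/7)

note 6 onset = 10/7b = 649.351ms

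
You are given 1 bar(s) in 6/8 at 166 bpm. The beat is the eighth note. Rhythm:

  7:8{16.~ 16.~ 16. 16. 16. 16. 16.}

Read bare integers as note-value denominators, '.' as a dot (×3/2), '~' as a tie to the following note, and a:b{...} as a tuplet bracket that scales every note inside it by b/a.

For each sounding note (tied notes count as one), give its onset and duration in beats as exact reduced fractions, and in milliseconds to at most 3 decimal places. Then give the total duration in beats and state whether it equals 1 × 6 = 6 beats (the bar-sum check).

1) 0.0ms=0b +929.432ms=18/7b
2) 929.432ms=18/7b +309.811ms=6/7b
3) 1239.243ms=24/7b +309.811ms=6/7b
4) 1549.053ms=30/7b +309.811ms=6/7b
5) 1858.864ms=36/7b +309.811ms=6/7b
Σ=6b of 6 (166bpm 6/8) — PASS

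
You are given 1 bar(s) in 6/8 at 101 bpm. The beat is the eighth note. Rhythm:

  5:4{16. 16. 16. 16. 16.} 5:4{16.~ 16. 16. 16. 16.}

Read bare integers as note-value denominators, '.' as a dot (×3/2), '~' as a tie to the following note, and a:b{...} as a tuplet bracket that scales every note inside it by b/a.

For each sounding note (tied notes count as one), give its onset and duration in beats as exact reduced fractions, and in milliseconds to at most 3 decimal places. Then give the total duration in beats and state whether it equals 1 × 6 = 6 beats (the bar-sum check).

1) 0.0ms=0b +356.436ms=3/5b
2) 356.436ms=3/5b +356.436ms=3/5b
3) 712.871ms=6/5b +356.436ms=3/5b
4) 1069.307ms=9/5b +356.436ms=3/5b
5) 1425.743ms=12/5b +356.436ms=3/5b
6) 1782.178ms=3b +712.871ms=6/5b
7) 2495.05ms=21/5b +356.436ms=3/5b
8) 2851.485ms=24/5b +356.436ms=3/5b
9) 3207.921ms=27/5b +356.436ms=3/5b
Σ=6b of 6 (101bpm 6/8) — PASS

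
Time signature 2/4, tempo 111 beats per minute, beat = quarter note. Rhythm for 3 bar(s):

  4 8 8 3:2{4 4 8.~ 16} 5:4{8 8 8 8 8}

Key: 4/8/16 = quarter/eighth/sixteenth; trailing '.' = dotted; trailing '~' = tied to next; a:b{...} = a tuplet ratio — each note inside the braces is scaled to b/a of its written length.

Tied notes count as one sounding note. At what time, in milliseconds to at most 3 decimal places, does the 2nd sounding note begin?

1. 0.0ms @ 0 + 540.541ms (1)
2. 540.541ms @ 1 + 270.27ms (1/2)
3. 810.811ms @ 3/2 + 270.27ms (1/2)
4. 1081.081ms @ 2 + 360.36ms (2/3)
5. 1441.441ms @ 8/3 + 360.36ms (2/3)
6. 1801.802ms @ 10/3 + 360.36ms (2/3)
7. 2162.162ms @ 4 + 216.216ms (2/5)
8. 2378.378ms @ 22/5 + 216.216ms (2/5)
9. 2594.595ms @ 24/5 + 216.216ms (2/5)
10. 2810.811ms @ 26/5 + 216.216ms (2/5)
11. 3027.027ms @ 28/5 + 216.216ms (2/5)

note 2 onset = 1b = 540.541ms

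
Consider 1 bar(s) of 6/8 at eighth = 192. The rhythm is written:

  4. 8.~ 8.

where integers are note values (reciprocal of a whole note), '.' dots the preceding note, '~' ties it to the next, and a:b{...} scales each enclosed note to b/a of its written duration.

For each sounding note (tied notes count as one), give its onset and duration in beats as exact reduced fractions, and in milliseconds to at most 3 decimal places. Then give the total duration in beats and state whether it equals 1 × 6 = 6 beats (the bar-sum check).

1) 0.0ms=0b +937.5ms=3b
2) 937.5ms=3b +937.5ms=3b
Σ=6b of 6 (192bpm 6/8) — PASS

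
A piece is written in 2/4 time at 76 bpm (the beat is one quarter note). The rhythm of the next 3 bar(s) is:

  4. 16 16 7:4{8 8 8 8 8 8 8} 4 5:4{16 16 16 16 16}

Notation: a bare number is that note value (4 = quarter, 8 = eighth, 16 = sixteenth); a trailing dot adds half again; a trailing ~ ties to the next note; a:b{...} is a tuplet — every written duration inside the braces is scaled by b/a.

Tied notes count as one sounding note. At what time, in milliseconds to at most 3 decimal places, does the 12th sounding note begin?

note 12 onset = 5b = 3947.368ms

1. 0.0ms @ 0 + 1184.211ms (3/2)
2. 1184.211ms @ 3/2 + 197.368ms (1/4)
3. 1381.579ms @ 7/4 + 197.368ms (1/4)
4. 1578.947ms @ 2 + 225.564ms (2/7)
5. 1804.511ms @ 16/7 + 225.564ms (2/7)
6. 2030.075ms @ 18/7 + 225.564ms (2/7)
7. 2255.639ms @ 20/7 + 225.564ms (2/7)
8. 2481.203ms @ 22/7 + 225.564ms (2/7)
9. 2706.767ms @ 24/7 + 225.564ms (2/7)
10. 2932.331ms @ 26/7 + 225.564ms (2/7)
11. 3157.895ms @ 4 + 789.474ms (1)
12. 3947.368ms @ 5 + 157.895ms (1/5)
13. 4105.263ms @ 26/5 + 157.895ms (1/5)
14. 4263.158ms @ 27/5 + 157.895ms (1/5)
15. 4421.053ms @ 28/5 + 157.895ms (1/5)
16. 4578.947ms @ 29/5 + 157.895ms (1/5)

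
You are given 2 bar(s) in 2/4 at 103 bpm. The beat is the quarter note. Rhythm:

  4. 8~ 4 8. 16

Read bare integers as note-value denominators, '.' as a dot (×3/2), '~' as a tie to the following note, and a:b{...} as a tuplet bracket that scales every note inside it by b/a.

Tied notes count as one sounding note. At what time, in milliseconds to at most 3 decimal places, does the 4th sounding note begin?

note 4 onset = 15/4b = 2184.466ms

1. 0.0ms @ 0 + 873.786ms (3/2)
2. 873.786ms @ 3/2 + 873.786ms (3/2)
3. 1747.573ms @ 3 + 436.893ms (3/4)
4. 2184.466ms @ 15/4 + 145.631ms (1/4)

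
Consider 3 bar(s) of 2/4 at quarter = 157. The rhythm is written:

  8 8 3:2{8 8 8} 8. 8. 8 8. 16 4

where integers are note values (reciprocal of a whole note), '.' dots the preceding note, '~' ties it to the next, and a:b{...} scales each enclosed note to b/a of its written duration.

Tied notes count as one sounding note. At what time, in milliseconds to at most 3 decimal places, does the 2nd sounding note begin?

note 2 onset = 1/2b = 191.083ms

1. 0.0ms @ 0 + 191.083ms (1/2)
2. 191.083ms @ 1/2 + 191.083ms (1/2)
3. 382.166ms @ 1 + 127.389ms (1/3)
4. 509.554ms @ 4/3 + 127.389ms (1/3)
5. 636.943ms @ 5/3 + 127.389ms (1/3)
6. 764.331ms @ 2 + 286.624ms (3/4)
7. 1050.955ms @ 11/4 + 286.624ms (3/4)
8. 1337.58ms @ 7/2 + 191.083ms (1/2)
9. 1528.662ms @ 4 + 286.624ms (3/4)
10. 1815.287ms @ 19/4 + 95.541ms (1/4)
11. 1910.828ms @ 5 + 382.166ms (1)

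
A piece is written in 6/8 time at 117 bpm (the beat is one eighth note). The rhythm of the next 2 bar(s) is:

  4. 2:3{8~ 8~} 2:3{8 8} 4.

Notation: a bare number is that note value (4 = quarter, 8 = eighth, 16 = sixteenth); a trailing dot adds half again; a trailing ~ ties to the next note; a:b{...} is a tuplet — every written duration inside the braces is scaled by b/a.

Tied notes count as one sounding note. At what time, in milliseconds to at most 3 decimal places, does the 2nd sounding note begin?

1. 0.0ms @ 0 + 1538.462ms (3)
2. 1538.462ms @ 3 + 2307.692ms (9/2)
3. 3846.154ms @ 15/2 + 769.231ms (3/2)
4. 4615.385ms @ 9 + 1538.462ms (3)

note 2 onset = 3b = 1538.462ms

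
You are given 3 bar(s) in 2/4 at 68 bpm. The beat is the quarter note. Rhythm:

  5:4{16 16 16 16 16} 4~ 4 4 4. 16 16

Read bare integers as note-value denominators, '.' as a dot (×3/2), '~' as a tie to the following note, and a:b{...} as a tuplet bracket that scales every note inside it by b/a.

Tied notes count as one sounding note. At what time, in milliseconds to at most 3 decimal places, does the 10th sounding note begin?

note 10 onset = 23/4b = 5073.529ms

1. 0.0ms @ 0 + 176.471ms (1/5)
2. 176.471ms @ 1/5 + 176.471ms (1/5)
3. 352.941ms @ 2/5 + 176.471ms (1/5)
4. 529.412ms @ 3/5 + 176.471ms (1/5)
5. 705.882ms @ 4/5 + 176.471ms (1/5)
6. 882.353ms @ 1 + 1764.706ms (2)
7. 2647.059ms @ 3 + 882.353ms (1)
8. 3529.412ms @ 4 + 1323.529ms (3/2)
9. 4852.941ms @ 11/2 + 220.588ms (1/4)
10. 5073.529ms @ 23/4 + 220.588ms (1/4)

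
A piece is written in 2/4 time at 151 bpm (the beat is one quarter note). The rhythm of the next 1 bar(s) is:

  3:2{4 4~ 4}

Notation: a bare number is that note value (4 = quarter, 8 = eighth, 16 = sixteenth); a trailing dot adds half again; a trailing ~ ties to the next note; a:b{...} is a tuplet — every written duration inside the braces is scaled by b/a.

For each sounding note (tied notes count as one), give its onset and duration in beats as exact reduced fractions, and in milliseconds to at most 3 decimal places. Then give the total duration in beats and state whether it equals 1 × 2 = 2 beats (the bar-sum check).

1) 0.0ms=0b +264.901ms=2/3b
2) 264.901ms=2/3b +529.801ms=4/3b
Σ=2b of 2 (151bpm 2/4) — PASS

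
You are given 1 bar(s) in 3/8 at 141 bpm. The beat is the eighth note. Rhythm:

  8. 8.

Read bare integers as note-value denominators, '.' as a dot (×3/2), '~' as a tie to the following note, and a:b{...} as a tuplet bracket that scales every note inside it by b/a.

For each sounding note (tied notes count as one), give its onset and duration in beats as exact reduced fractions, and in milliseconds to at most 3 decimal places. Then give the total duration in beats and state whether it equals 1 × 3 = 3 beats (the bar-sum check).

1) 0.0ms=0b +638.298ms=3/2b
2) 638.298ms=3/2b +638.298ms=3/2b
Σ=3b of 3 (141bpm 3/8) — PASS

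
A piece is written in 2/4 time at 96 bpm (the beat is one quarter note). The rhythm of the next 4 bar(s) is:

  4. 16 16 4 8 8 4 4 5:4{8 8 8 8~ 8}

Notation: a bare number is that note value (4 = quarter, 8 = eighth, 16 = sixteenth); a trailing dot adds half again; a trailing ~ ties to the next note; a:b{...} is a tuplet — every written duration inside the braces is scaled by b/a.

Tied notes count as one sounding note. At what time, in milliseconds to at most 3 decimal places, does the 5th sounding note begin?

1. 0.0ms @ 0 + 937.5ms (3/2)
2. 937.5ms @ 3/2 + 156.25ms (1/4)
3. 1093.75ms @ 7/4 + 156.25ms (1/4)
4. 1250.0ms @ 2 + 625.0ms (1)
5. 1875.0ms @ 3 + 312.5ms (1/2)
6. 2187.5ms @ 7/2 + 312.5ms (1/2)
7. 2500.0ms @ 4 + 625.0ms (1)
8. 3125.0ms @ 5 + 625.0ms (1)
9. 3750.0ms @ 6 + 250.0ms (2/5)
10. 4000.0ms @ 32/5 + 250.0ms (2/5)
11. 4250.0ms @ 34/5 + 250.0ms (2/5)
12. 4500.0ms @ 36/5 + 500.0ms (4/5)

note 5 onset = 3b = 1875.0ms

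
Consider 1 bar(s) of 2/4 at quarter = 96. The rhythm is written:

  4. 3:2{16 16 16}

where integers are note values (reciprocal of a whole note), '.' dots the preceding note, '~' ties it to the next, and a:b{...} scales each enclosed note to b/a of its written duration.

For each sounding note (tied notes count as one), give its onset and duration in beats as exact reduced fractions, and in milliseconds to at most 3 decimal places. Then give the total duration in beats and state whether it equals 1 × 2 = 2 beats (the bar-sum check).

1) 0.0ms=0b +937.5ms=3/2b
2) 937.5ms=3/2b +104.167ms=1/6b
3) 1041.667ms=5/3b +104.167ms=1/6b
4) 1145.833ms=11/6b +104.167ms=1/6b
Σ=2b of 2 (96bpm 2/4) — PASS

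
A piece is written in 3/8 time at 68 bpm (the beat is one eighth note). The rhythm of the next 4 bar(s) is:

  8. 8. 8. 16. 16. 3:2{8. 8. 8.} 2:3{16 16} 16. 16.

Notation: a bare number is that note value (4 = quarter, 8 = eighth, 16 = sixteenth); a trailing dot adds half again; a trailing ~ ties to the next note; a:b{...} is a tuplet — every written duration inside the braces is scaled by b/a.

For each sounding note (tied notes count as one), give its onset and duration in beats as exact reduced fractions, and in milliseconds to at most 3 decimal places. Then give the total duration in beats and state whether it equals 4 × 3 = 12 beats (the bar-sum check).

1) 0.0ms=0b +1323.529ms=3/2b
2) 1323.529ms=3/2b +1323.529ms=3/2b
3) 2647.059ms=3b +1323.529ms=3/2b
4) 3970.588ms=9/2b +661.765ms=3/4b
5) 4632.353ms=21/4b +661.765ms=3/4b
6) 5294.118ms=6b +882.353ms=1b
7) 6176.471ms=7b +882.353ms=1b
8) 7058.824ms=8b +882.353ms=1b
9) 7941.176ms=9b +661.765ms=3/4b
10) 8602.941ms=39/4b +661.765ms=3/4b
11) 9264.706ms=21/2b +661.765ms=3/4b
12) 9926.471ms=45/4b +661.765ms=3/4b
Σ=12b of 12 (68bpm 3/8) — PASS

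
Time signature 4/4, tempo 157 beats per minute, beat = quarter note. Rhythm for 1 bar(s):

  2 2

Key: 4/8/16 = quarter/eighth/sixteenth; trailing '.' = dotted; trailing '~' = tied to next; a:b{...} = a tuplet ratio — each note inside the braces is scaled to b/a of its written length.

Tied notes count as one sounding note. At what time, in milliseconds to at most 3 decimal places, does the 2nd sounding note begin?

1. 0.0ms @ 0 + 764.331ms (2)
2. 764.331ms @ 2 + 764.331ms (2)

note 2 onset = 2b = 764.331ms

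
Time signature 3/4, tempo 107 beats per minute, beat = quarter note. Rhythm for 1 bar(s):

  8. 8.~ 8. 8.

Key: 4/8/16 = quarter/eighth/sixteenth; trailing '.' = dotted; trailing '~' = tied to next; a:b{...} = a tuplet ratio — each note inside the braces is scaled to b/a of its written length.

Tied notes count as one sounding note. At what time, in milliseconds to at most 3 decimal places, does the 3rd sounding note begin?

1. 0.0ms @ 0 + 420.561ms (3/4)
2. 420.561ms @ 3/4 + 841.121ms (3/2)
3. 1261.682ms @ 9/4 + 420.561ms (3/4)

note 3 onset = 9/4b = 1261.682ms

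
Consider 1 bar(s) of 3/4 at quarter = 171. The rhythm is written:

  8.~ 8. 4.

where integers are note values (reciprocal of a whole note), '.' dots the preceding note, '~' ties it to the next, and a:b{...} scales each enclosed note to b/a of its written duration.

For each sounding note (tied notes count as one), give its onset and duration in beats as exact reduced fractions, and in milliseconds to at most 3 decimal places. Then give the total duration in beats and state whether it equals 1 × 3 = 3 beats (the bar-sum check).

1) 0.0ms=0b +526.316ms=3/2b
2) 526.316ms=3/2b +526.316ms=3/2b
Σ=3b of 3 (171bpm 3/4) — PASS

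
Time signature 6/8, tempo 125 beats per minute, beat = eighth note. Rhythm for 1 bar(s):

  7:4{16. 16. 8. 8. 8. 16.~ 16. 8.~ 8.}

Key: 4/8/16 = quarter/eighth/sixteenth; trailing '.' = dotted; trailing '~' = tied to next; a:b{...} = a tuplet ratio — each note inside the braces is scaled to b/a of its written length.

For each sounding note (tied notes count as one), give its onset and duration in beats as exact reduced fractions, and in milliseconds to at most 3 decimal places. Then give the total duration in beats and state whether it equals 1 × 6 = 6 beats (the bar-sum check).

1) 0.0ms=0b +205.714ms=3/7b
2) 205.714ms=3/7b +205.714ms=3/7b
3) 411.429ms=6/7b +411.429ms=6/7b
4) 822.857ms=12/7b +411.429ms=6/7b
5) 1234.286ms=18/7b +411.429ms=6/7b
6) 1645.714ms=24/7b +411.429ms=6/7b
7) 2057.143ms=30/7b +822.857ms=12/7b
Σ=6b of 6 (125bpm 6/8) — PASS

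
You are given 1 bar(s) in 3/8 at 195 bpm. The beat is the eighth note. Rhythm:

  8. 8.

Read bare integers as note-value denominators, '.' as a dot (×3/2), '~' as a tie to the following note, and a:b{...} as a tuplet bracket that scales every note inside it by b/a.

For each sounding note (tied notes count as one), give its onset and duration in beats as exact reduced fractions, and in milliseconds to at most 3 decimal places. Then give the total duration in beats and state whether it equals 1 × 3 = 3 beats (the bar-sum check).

1) 0.0ms=0b +461.538ms=3/2b
2) 461.538ms=3/2b +461.538ms=3/2b
Σ=3b of 3 (195bpm 3/8) — PASS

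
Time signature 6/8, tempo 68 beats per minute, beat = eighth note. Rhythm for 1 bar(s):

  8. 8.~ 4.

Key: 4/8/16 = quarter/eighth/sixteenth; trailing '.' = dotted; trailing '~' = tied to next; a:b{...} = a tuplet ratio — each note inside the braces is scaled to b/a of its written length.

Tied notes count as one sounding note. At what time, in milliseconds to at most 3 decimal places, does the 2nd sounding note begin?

note 2 onset = 3/2b = 1323.529ms

1. 0.0ms @ 0 + 1323.529ms (3/2)
2. 1323.529ms @ 3/2 + 3970.588ms (9/2)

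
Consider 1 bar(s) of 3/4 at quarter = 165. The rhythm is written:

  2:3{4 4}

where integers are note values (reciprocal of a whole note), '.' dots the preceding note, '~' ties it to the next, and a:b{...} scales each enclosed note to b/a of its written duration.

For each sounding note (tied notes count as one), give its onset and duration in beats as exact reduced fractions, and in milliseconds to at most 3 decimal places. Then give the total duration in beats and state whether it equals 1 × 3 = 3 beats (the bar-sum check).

1) 0.0ms=0b +545.455ms=3/2b
2) 545.455ms=3/2b +545.455ms=3/2b
Σ=3b of 3 (165bpm 3/4) — PASS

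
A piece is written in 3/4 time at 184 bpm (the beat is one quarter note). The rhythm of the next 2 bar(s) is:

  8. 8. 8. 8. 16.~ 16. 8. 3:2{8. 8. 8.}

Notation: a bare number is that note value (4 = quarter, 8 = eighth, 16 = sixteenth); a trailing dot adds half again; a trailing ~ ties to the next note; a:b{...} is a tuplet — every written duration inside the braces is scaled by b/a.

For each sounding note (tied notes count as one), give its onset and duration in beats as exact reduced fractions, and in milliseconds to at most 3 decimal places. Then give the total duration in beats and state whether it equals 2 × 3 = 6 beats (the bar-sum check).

1) 0.0ms=0b +244.565ms=3/4b
2) 244.565ms=3/4b +244.565ms=3/4b
3) 489.13ms=3/2b +244.565ms=3/4b
4) 733.696ms=9/4b +244.565ms=3/4b
5) 978.261ms=3b +244.565ms=3/4b
6) 1222.826ms=15/4b +244.565ms=3/4b
7) 1467.391ms=9/2b +163.043ms=1/2b
8) 1630.435ms=5b +163.043ms=1/2b
9) 1793.478ms=11/2b +163.043ms=1/2b
Σ=6b of 6 (184bpm 3/4) — PASS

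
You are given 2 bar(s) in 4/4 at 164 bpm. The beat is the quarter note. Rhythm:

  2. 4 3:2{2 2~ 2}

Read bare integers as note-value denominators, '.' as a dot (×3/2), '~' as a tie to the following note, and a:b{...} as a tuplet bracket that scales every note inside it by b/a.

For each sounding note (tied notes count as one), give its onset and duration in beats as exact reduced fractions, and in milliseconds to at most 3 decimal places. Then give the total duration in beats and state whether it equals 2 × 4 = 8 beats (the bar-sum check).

1) 0.0ms=0b +1097.561ms=3b
2) 1097.561ms=3b +365.854ms=1b
3) 1463.415ms=4b +487.805ms=4/3b
4) 1951.22ms=16/3b +975.61ms=8/3b
Σ=8b of 8 (164bpm 4/4) — PASS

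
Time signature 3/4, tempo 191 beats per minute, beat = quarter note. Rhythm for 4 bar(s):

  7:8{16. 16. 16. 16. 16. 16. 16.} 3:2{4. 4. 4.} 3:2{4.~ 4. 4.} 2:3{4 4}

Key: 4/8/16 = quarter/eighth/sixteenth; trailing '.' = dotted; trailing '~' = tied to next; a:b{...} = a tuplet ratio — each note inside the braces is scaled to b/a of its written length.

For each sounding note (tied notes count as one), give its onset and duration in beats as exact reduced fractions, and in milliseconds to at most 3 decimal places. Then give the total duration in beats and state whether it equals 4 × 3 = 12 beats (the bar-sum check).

1) 0.0ms=0b +134.63ms=3/7b
2) 134.63ms=3/7b +134.63ms=3/7b
3) 269.26ms=6/7b +134.63ms=3/7b
4) 403.889ms=9/7b +134.63ms=3/7b
5) 538.519ms=12/7b +134.63ms=3/7b
6) 673.149ms=15/7b +134.63ms=3/7b
7) 807.779ms=18/7b +134.63ms=3/7b
8) 942.408ms=3b +314.136ms=1b
9) 1256.545ms=4b +314.136ms=1b
10) 1570.681ms=5b +314.136ms=1b
11) 1884.817ms=6b +628.272ms=2b
12) 2513.089ms=8b +314.136ms=1b
13) 2827.225ms=9b +471.204ms=3/2b
14) 3298.429ms=21/2b +471.204ms=3/2b
Σ=12b of 12 (191bpm 3/4) — PASS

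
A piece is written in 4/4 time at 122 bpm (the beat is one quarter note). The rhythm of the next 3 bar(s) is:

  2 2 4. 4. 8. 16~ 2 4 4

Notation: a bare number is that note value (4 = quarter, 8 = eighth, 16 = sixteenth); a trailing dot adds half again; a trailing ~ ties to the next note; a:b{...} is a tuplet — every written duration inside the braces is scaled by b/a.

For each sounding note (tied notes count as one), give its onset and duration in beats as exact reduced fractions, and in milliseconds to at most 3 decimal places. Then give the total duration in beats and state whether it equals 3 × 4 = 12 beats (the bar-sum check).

1) 0.0ms=0b +983.607ms=2b
2) 983.607ms=2b +983.607ms=2b
3) 1967.213ms=4b +737.705ms=3/2b
4) 2704.918ms=11/2b +737.705ms=3/2b
5) 3442.623ms=7b +368.852ms=3/4b
6) 3811.475ms=31/4b +1106.557ms=9/4b
7) 4918.033ms=10b +491.803ms=1b
8) 5409.836ms=11b +491.803ms=1b
Σ=12b of 12 (122bpm 4/4) — PASS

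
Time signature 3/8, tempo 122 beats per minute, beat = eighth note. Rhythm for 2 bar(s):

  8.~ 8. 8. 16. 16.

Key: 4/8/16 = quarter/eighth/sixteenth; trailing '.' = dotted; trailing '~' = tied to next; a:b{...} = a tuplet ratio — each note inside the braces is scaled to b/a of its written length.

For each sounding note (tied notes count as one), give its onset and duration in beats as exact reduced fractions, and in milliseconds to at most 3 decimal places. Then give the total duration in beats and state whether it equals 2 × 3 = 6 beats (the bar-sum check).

1) 0.0ms=0b +1475.41ms=3b
2) 1475.41ms=3b +737.705ms=3/2b
3) 2213.115ms=9/2b +368.852ms=3/4b
4) 2581.967ms=21/4b +368.852ms=3/4b
Σ=6b of 6 (122bpm 3/8) — PASS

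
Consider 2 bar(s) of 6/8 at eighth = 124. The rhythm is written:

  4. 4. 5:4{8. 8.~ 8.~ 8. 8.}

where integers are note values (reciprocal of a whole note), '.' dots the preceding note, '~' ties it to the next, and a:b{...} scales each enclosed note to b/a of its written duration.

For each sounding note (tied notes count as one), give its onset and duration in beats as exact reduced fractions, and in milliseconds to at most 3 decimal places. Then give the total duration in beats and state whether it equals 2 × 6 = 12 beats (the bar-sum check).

1) 0.0ms=0b +1451.613ms=3b
2) 1451.613ms=3b +1451.613ms=3b
3) 2903.226ms=6b +580.645ms=6/5b
4) 3483.871ms=36/5b +1741.935ms=18/5b
5) 5225.806ms=54/5b +580.645ms=6/5b
Σ=12b of 12 (124bpm 6/8) — PASS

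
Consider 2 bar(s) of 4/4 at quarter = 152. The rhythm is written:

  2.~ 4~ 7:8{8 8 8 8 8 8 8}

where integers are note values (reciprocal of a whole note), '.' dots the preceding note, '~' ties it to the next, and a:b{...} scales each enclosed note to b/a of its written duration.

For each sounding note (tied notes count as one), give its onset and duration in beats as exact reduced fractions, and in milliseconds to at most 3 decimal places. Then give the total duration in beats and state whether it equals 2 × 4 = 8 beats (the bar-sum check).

1) 0.0ms=0b +1804.511ms=32/7b
2) 1804.511ms=32/7b +225.564ms=4/7b
3) 2030.075ms=36/7b +225.564ms=4/7b
4) 2255.639ms=40/7b +225.564ms=4/7b
5) 2481.203ms=44/7b +225.564ms=4/7b
6) 2706.767ms=48/7b +225.564ms=4/7b
7) 2932.331ms=52/7b +225.564ms=4/7b
Σ=8b of 8 (152bpm 4/4) — PASS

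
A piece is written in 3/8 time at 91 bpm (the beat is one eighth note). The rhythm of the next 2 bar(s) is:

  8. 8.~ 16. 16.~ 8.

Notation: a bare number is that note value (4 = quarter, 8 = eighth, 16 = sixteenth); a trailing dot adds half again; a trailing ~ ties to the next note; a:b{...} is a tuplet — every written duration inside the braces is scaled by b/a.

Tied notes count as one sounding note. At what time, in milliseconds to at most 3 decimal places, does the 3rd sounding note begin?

note 3 onset = 15/4b = 2472.527ms

1. 0.0ms @ 0 + 989.011ms (3/2)
2. 989.011ms @ 3/2 + 1483.516ms (9/4)
3. 2472.527ms @ 15/4 + 1483.516ms (9/4)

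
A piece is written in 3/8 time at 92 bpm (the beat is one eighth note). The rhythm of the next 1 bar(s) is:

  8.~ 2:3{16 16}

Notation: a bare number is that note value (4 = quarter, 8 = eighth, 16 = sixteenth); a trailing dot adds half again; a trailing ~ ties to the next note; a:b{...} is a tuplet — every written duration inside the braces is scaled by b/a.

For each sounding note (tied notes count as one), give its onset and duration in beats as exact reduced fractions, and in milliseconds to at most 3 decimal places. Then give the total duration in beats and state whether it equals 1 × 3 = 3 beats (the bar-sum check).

1) 0.0ms=0b +1467.391ms=9/4b
2) 1467.391ms=9/4b +489.13ms=3/4b
Σ=3b of 3 (92bpm 3/8) — PASS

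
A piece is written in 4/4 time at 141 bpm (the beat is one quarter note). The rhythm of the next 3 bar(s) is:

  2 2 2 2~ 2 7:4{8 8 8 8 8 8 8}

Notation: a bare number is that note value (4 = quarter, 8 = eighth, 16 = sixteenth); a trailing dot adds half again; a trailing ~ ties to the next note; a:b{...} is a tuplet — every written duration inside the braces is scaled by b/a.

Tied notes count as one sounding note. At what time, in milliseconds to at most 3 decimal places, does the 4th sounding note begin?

1. 0.0ms @ 0 + 851.064ms (2)
2. 851.064ms @ 2 + 851.064ms (2)
3. 1702.128ms @ 4 + 851.064ms (2)
4. 2553.191ms @ 6 + 1702.128ms (4)
5. 4255.319ms @ 10 + 121.581ms (2/7)
6. 4376.9ms @ 72/7 + 121.581ms (2/7)
7. 4498.48ms @ 74/7 + 121.581ms (2/7)
8. 4620.061ms @ 76/7 + 121.581ms (2/7)
9. 4741.641ms @ 78/7 + 121.581ms (2/7)
10. 4863.222ms @ 80/7 + 121.581ms (2/7)
11. 4984.802ms @ 82/7 + 121.581ms (2/7)

note 4 onset = 6b = 2553.191ms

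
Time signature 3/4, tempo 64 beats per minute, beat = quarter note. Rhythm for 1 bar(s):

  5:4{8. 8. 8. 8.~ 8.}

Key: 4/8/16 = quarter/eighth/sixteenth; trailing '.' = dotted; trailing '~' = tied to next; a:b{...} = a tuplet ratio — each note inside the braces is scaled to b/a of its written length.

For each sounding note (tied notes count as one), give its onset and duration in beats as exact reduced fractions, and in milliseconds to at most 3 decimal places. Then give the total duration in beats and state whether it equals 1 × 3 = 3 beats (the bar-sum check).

1) 0.0ms=0b +562.5ms=3/5b
2) 562.5ms=3/5b +562.5ms=3/5b
3) 1125.0ms=6/5b +562.5ms=3/5b
4) 1687.5ms=9/5b +1125.0ms=6/5b
Σ=3b of 3 (64bpm 3/4) — PASS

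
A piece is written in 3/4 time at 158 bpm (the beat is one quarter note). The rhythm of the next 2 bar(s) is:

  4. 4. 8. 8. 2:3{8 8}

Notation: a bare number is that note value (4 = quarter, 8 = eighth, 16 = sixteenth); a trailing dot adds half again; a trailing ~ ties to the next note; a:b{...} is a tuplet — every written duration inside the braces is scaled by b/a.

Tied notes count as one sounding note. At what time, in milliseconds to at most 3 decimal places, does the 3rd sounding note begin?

note 3 onset = 3b = 1139.241ms

1. 0.0ms @ 0 + 569.62ms (3/2)
2. 569.62ms @ 3/2 + 569.62ms (3/2)
3. 1139.241ms @ 3 + 284.81ms (3/4)
4. 1424.051ms @ 15/4 + 284.81ms (3/4)
5. 1708.861ms @ 9/2 + 284.81ms (3/4)
6. 1993.671ms @ 21/4 + 284.81ms (3/4)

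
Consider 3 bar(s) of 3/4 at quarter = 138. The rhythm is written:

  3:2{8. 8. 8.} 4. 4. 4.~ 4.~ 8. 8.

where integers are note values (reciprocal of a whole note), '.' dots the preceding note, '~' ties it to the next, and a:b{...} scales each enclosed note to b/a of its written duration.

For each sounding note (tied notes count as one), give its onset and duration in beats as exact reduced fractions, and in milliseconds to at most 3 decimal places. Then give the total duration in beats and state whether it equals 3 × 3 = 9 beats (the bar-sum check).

1) 0.0ms=0b +217.391ms=1/2b
2) 217.391ms=1/2b +217.391ms=1/2b
3) 434.783ms=1b +217.391ms=1/2b
4) 652.174ms=3/2b +652.174ms=3/2b
5) 1304.348ms=3b +652.174ms=3/2b
6) 1956.522ms=9/2b +1630.435ms=15/4b
7) 3586.957ms=33/4b +326.087ms=3/4b
Σ=9b of 9 (138bpm 3/4) — PASS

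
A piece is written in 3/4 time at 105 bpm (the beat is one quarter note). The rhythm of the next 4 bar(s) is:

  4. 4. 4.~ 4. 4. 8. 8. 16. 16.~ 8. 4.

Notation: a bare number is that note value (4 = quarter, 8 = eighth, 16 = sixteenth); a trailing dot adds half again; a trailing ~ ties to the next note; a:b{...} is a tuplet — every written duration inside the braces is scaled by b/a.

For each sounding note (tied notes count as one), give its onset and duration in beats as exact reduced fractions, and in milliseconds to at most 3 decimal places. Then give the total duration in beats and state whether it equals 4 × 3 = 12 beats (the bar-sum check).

1) 0.0ms=0b +857.143ms=3/2b
2) 857.143ms=3/2b +857.143ms=3/2b
3) 1714.286ms=3b +1714.286ms=3b
4) 3428.571ms=6b +857.143ms=3/2b
5) 4285.714ms=15/2b +428.571ms=3/4b
6) 4714.286ms=33/4b +428.571ms=3/4b
7) 5142.857ms=9b +214.286ms=3/8b
8) 5357.143ms=75/8b +642.857ms=9/8b
9) 6000.0ms=21/2b +857.143ms=3/2b
Σ=12b of 12 (105bpm 3/4) — PASS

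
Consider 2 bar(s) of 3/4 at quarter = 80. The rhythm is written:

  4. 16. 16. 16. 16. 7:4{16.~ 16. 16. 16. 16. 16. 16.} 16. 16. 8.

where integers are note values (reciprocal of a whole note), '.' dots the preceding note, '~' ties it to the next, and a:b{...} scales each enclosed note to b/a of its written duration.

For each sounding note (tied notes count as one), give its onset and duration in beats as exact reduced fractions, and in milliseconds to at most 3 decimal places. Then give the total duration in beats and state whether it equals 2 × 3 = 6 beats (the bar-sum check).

1) 0.0ms=0b +1125.0ms=3/2b
2) 1125.0ms=3/2b +281.25ms=3/8b
3) 1406.25ms=15/8b +281.25ms=3/8b
4) 1687.5ms=9/4b +281.25ms=3/8b
5) 1968.75ms=21/8b +281.25ms=3/8b
6) 2250.0ms=3b +321.429ms=3/7b
7) 2571.429ms=24/7b +160.714ms=3/14b
8) 2732.143ms=51/14b +160.714ms=3/14b
9) 2892.857ms=27/7b +160.714ms=3/14b
10) 3053.571ms=57/14b +160.714ms=3/14b
11) 3214.286ms=30/7b +160.714ms=3/14b
12) 3375.0ms=9/2b +281.25ms=3/8b
13) 3656.25ms=39/8b +281.25ms=3/8b
14) 3937.5ms=21/4b +562.5ms=3/4b
Σ=6b of 6 (80bpm 3/4) — PASS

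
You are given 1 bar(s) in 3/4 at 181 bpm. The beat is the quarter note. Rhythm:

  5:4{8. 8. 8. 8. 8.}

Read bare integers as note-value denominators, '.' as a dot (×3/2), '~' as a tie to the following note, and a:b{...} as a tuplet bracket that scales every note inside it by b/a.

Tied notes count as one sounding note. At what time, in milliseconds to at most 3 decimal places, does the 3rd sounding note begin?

note 3 onset = 6/5b = 397.79ms

1. 0.0ms @ 0 + 198.895ms (3/5)
2. 198.895ms @ 3/5 + 198.895ms (3/5)
3. 397.79ms @ 6/5 + 198.895ms (3/5)
4. 596.685ms @ 9/5 + 198.895ms (3/5)
5. 795.58ms @ 12/5 + 198.895ms (3/5)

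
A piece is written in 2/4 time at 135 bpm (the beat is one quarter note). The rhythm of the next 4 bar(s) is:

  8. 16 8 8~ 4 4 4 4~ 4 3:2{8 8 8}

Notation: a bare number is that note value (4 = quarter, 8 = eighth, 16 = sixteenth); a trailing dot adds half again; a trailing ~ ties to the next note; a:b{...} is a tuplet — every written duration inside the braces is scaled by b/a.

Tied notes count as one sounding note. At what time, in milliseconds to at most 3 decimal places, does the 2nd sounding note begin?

note 2 onset = 3/4b = 333.333ms

1. 0.0ms @ 0 + 333.333ms (3/4)
2. 333.333ms @ 3/4 + 111.111ms (1/4)
3. 444.444ms @ 1 + 222.222ms (1/2)
4. 666.667ms @ 3/2 + 666.667ms (3/2)
5. 1333.333ms @ 3 + 444.444ms (1)
6. 1777.778ms @ 4 + 444.444ms (1)
7. 2222.222ms @ 5 + 888.889ms (2)
8. 3111.111ms @ 7 + 148.148ms (1/3)
9. 3259.259ms @ 22/3 + 148.148ms (1/3)
10. 3407.407ms @ 23/3 + 148.148ms (1/3)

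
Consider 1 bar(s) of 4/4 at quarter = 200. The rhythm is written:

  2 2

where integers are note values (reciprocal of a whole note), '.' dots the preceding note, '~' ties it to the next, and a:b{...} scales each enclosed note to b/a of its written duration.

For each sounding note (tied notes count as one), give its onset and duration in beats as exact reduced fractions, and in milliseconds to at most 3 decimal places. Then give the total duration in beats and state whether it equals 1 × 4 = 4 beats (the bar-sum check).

1) 0.0ms=0b +600.0ms=2b
2) 600.0ms=2b +600.0ms=2b
Σ=4b of 4 (200bpm 4/4) — PASS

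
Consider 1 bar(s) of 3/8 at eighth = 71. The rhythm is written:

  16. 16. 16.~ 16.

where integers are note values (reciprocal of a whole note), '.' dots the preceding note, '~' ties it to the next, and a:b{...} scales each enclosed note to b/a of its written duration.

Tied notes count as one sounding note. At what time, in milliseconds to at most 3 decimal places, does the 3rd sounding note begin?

1. 0.0ms @ 0 + 633.803ms (3/4)
2. 633.803ms @ 3/4 + 633.803ms (3/4)
3. 1267.606ms @ 3/2 + 1267.606ms (3/2)

note 3 onset = 3/2b = 1267.606ms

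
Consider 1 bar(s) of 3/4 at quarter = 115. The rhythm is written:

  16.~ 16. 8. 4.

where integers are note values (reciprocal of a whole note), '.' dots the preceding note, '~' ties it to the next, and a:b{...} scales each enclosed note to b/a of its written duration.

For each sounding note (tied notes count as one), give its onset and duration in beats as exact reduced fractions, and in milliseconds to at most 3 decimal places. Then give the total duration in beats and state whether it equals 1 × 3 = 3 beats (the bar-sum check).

1) 0.0ms=0b +391.304ms=3/4b
2) 391.304ms=3/4b +391.304ms=3/4b
3) 782.609ms=3/2b +782.609ms=3/2b
Σ=3b of 3 (115bpm 3/4) — PASS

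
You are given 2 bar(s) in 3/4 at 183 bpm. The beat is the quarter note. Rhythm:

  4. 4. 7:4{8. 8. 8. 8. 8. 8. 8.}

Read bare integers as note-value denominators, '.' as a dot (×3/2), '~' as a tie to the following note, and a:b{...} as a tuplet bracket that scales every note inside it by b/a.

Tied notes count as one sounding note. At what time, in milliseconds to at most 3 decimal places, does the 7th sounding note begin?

note 7 onset = 33/7b = 1545.667ms

1. 0.0ms @ 0 + 491.803ms (3/2)
2. 491.803ms @ 3/2 + 491.803ms (3/2)
3. 983.607ms @ 3 + 140.515ms (3/7)
4. 1124.122ms @ 24/7 + 140.515ms (3/7)
5. 1264.637ms @ 27/7 + 140.515ms (3/7)
6. 1405.152ms @ 30/7 + 140.515ms (3/7)
7. 1545.667ms @ 33/7 + 140.515ms (3/7)
8. 1686.183ms @ 36/7 + 140.515ms (3/7)
9. 1826.698ms @ 39/7 + 140.515ms (3/7)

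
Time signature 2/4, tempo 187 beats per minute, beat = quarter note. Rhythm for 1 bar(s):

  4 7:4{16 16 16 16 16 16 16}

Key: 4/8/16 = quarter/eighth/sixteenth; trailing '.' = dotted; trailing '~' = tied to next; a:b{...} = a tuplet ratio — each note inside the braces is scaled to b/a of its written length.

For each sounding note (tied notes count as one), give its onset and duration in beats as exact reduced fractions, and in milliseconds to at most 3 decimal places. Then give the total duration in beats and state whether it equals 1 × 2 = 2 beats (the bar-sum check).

1) 0.0ms=0b +320.856ms=1b
2) 320.856ms=1b +45.837ms=1/7b
3) 366.692ms=8/7b +45.837ms=1/7b
4) 412.529ms=9/7b +45.837ms=1/7b
5) 458.365ms=10/7b +45.837ms=1/7b
6) 504.202ms=11/7b +45.837ms=1/7b
7) 550.038ms=12/7b +45.837ms=1/7b
8) 595.875ms=13/7b +45.837ms=1/7b
Σ=2b of 2 (187bpm 2/4) — PASS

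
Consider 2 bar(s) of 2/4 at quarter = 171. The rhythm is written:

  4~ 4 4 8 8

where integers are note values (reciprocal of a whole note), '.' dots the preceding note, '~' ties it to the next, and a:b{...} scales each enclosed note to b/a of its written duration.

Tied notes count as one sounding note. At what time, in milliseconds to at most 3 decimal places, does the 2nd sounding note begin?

note 2 onset = 2b = 701.754ms

1. 0.0ms @ 0 + 701.754ms (2)
2. 701.754ms @ 2 + 350.877ms (1)
3. 1052.632ms @ 3 + 175.439ms (1/2)
4. 1228.07ms @ 7/2 + 175.439ms (1/2)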